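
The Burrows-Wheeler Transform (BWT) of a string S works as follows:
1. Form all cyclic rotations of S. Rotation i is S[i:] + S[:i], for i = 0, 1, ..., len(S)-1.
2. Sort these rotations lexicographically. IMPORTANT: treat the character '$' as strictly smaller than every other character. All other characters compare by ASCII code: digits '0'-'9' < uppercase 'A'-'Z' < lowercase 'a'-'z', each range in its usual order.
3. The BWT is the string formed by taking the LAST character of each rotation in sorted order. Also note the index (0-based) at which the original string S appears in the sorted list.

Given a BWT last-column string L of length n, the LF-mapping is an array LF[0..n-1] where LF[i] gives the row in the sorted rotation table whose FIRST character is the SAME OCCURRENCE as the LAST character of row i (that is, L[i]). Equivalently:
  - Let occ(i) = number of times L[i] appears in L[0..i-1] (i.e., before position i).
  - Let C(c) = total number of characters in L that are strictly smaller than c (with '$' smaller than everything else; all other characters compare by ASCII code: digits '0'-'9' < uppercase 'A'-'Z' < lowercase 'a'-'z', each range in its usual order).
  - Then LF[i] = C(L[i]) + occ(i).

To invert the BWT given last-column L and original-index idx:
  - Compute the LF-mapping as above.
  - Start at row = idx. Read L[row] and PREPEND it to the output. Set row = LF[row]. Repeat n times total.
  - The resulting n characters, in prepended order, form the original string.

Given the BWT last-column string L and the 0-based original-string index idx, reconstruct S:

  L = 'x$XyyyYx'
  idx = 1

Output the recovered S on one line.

LF mapping: 3 0 1 5 6 7 2 4
Walk LF starting at row 1, prepending L[row]:
  step 1: row=1, L[1]='$', prepend. Next row=LF[1]=0
  step 2: row=0, L[0]='x', prepend. Next row=LF[0]=3
  step 3: row=3, L[3]='y', prepend. Next row=LF[3]=5
  step 4: row=5, L[5]='y', prepend. Next row=LF[5]=7
  step 5: row=7, L[7]='x', prepend. Next row=LF[7]=4
  step 6: row=4, L[4]='y', prepend. Next row=LF[4]=6
  step 7: row=6, L[6]='Y', prepend. Next row=LF[6]=2
  step 8: row=2, L[2]='X', prepend. Next row=LF[2]=1
Reversed output: XYyxyyx$

Answer: XYyxyyx$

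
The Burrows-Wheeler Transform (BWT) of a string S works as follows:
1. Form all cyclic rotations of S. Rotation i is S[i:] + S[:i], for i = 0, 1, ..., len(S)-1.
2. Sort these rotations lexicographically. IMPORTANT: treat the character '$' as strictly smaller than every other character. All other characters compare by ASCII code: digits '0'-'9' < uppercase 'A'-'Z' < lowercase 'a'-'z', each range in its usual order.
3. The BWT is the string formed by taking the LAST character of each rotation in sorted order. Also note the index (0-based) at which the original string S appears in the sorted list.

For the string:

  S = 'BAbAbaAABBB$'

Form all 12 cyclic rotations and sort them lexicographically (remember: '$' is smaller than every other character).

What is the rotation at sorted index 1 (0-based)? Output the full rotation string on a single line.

All 12 rotations (rotation i = S[i:]+S[:i]):
  rot[0] = BAbAbaAABBB$
  rot[1] = AbAbaAABBB$B
  rot[2] = bAbaAABBB$BA
  rot[3] = AbaAABBB$BAb
  rot[4] = baAABBB$BAbA
  rot[5] = aAABBB$BAbAb
  rot[6] = AABBB$BAbAba
  rot[7] = ABBB$BAbAbaA
  rot[8] = BBB$BAbAbaAA
  rot[9] = BB$BAbAbaAAB
  rot[10] = B$BAbAbaAABB
  rot[11] = $BAbAbaAABBB
Sorted (with $ < everything):
  sorted[0] = $BAbAbaAABBB
  sorted[1] = AABBB$BAbAba
  sorted[2] = ABBB$BAbAbaA
  sorted[3] = AbAbaAABBB$B
  sorted[4] = AbaAABBB$BAb
  sorted[5] = B$BAbAbaAABB
  sorted[6] = BAbAbaAABBB$
  sorted[7] = BB$BAbAbaAAB
  sorted[8] = BBB$BAbAbaAA
  sorted[9] = aAABBB$BAbAb
  sorted[10] = bAbaAABBB$BA
  sorted[11] = baAABBB$BAbA
sorted[1] = AABBB$BAbAba

Answer: AABBB$BAbAba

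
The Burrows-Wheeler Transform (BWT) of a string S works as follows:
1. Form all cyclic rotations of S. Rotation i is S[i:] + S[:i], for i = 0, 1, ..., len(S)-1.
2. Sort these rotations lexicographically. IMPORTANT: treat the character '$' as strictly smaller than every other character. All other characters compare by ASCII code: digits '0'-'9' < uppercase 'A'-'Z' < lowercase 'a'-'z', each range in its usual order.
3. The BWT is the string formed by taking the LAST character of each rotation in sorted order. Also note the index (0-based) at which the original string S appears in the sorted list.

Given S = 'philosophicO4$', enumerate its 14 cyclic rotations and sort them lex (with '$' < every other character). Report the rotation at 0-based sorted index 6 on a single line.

Answer: icO4$philosoph

Derivation:
All 14 rotations (rotation i = S[i:]+S[:i]):
  rot[0] = philosophicO4$
  rot[1] = hilosophicO4$p
  rot[2] = ilosophicO4$ph
  rot[3] = losophicO4$phi
  rot[4] = osophicO4$phil
  rot[5] = sophicO4$philo
  rot[6] = ophicO4$philos
  rot[7] = phicO4$philoso
  rot[8] = hicO4$philosop
  rot[9] = icO4$philosoph
  rot[10] = cO4$philosophi
  rot[11] = O4$philosophic
  rot[12] = 4$philosophicO
  rot[13] = $philosophicO4
Sorted (with $ < everything):
  sorted[0] = $philosophicO4
  sorted[1] = 4$philosophicO
  sorted[2] = O4$philosophic
  sorted[3] = cO4$philosophi
  sorted[4] = hicO4$philosop
  sorted[5] = hilosophicO4$p
  sorted[6] = icO4$philosoph
  sorted[7] = ilosophicO4$ph
  sorted[8] = losophicO4$phi
  sorted[9] = ophicO4$philos
  sorted[10] = osophicO4$phil
  sorted[11] = phicO4$philoso
  sorted[12] = philosophicO4$
  sorted[13] = sophicO4$philo
sorted[6] = icO4$philosoph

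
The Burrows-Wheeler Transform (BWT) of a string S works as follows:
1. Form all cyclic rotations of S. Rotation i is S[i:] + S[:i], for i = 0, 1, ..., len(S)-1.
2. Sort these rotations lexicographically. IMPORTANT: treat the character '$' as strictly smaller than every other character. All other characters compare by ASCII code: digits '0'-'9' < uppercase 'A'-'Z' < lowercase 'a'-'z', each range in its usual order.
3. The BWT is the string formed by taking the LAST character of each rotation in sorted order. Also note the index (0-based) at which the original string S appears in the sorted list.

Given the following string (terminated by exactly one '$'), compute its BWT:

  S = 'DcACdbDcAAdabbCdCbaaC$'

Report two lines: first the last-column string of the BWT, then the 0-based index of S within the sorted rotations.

All 22 rotations (rotation i = S[i:]+S[:i]):
  rot[0] = DcACdbDcAAdabbCdCbaaC$
  rot[1] = cACdbDcAAdabbCdCbaaC$D
  rot[2] = ACdbDcAAdabbCdCbaaC$Dc
  rot[3] = CdbDcAAdabbCdCbaaC$DcA
  rot[4] = dbDcAAdabbCdCbaaC$DcAC
  rot[5] = bDcAAdabbCdCbaaC$DcACd
  rot[6] = DcAAdabbCdCbaaC$DcACdb
  rot[7] = cAAdabbCdCbaaC$DcACdbD
  rot[8] = AAdabbCdCbaaC$DcACdbDc
  rot[9] = AdabbCdCbaaC$DcACdbDcA
  rot[10] = dabbCdCbaaC$DcACdbDcAA
  rot[11] = abbCdCbaaC$DcACdbDcAAd
  rot[12] = bbCdCbaaC$DcACdbDcAAda
  rot[13] = bCdCbaaC$DcACdbDcAAdab
  rot[14] = CdCbaaC$DcACdbDcAAdabb
  rot[15] = dCbaaC$DcACdbDcAAdabbC
  rot[16] = CbaaC$DcACdbDcAAdabbCd
  rot[17] = baaC$DcACdbDcAAdabbCdC
  rot[18] = aaC$DcACdbDcAAdabbCdCb
  rot[19] = aC$DcACdbDcAAdabbCdCba
  rot[20] = C$DcACdbDcAAdabbCdCbaa
  rot[21] = $DcACdbDcAAdabbCdCbaaC
Sorted (with $ < everything):
  sorted[0] = $DcACdbDcAAdabbCdCbaaC  (last char: 'C')
  sorted[1] = AAdabbCdCbaaC$DcACdbDc  (last char: 'c')
  sorted[2] = ACdbDcAAdabbCdCbaaC$Dc  (last char: 'c')
  sorted[3] = AdabbCdCbaaC$DcACdbDcA  (last char: 'A')
  sorted[4] = C$DcACdbDcAAdabbCdCbaa  (last char: 'a')
  sorted[5] = CbaaC$DcACdbDcAAdabbCd  (last char: 'd')
  sorted[6] = CdCbaaC$DcACdbDcAAdabb  (last char: 'b')
  sorted[7] = CdbDcAAdabbCdCbaaC$DcA  (last char: 'A')
  sorted[8] = DcAAdabbCdCbaaC$DcACdb  (last char: 'b')
  sorted[9] = DcACdbDcAAdabbCdCbaaC$  (last char: '$')
  sorted[10] = aC$DcACdbDcAAdabbCdCba  (last char: 'a')
  sorted[11] = aaC$DcACdbDcAAdabbCdCb  (last char: 'b')
  sorted[12] = abbCdCbaaC$DcACdbDcAAd  (last char: 'd')
  sorted[13] = bCdCbaaC$DcACdbDcAAdab  (last char: 'b')
  sorted[14] = bDcAAdabbCdCbaaC$DcACd  (last char: 'd')
  sorted[15] = baaC$DcACdbDcAAdabbCdC  (last char: 'C')
  sorted[16] = bbCdCbaaC$DcACdbDcAAda  (last char: 'a')
  sorted[17] = cAAdabbCdCbaaC$DcACdbD  (last char: 'D')
  sorted[18] = cACdbDcAAdabbCdCbaaC$D  (last char: 'D')
  sorted[19] = dCbaaC$DcACdbDcAAdabbC  (last char: 'C')
  sorted[20] = dabbCdCbaaC$DcACdbDcAA  (last char: 'A')
  sorted[21] = dbDcAAdabbCdCbaaC$DcAC  (last char: 'C')
Last column: CccAadbAb$abdbdCaDDCAC
Original string S is at sorted index 9

Answer: CccAadbAb$abdbdCaDDCAC
9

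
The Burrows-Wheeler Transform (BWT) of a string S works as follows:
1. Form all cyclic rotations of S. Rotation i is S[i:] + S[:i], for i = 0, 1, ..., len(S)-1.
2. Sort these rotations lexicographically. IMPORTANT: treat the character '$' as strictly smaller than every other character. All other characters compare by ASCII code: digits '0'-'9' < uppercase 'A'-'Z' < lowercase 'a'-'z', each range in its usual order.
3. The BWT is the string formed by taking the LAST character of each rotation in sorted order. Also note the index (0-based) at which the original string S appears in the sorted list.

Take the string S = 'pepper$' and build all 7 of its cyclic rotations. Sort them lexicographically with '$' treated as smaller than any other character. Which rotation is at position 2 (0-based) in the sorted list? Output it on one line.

All 7 rotations (rotation i = S[i:]+S[:i]):
  rot[0] = pepper$
  rot[1] = epper$p
  rot[2] = pper$pe
  rot[3] = per$pep
  rot[4] = er$pepp
  rot[5] = r$peppe
  rot[6] = $pepper
Sorted (with $ < everything):
  sorted[0] = $pepper
  sorted[1] = epper$p
  sorted[2] = er$pepp
  sorted[3] = pepper$
  sorted[4] = per$pep
  sorted[5] = pper$pe
  sorted[6] = r$peppe
sorted[2] = er$pepp

Answer: er$pepp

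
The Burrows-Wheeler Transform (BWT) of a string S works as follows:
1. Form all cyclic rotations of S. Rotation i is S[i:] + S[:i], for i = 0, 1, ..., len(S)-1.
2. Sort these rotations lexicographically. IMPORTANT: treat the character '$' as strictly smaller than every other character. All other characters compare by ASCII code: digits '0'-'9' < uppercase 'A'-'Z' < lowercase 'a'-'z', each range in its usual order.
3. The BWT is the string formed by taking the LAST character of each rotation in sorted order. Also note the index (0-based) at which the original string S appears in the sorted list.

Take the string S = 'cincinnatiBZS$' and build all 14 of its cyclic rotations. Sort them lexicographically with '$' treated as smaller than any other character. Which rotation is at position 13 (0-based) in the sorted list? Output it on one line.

All 14 rotations (rotation i = S[i:]+S[:i]):
  rot[0] = cincinnatiBZS$
  rot[1] = incinnatiBZS$c
  rot[2] = ncinnatiBZS$ci
  rot[3] = cinnatiBZS$cin
  rot[4] = innatiBZS$cinc
  rot[5] = nnatiBZS$cinci
  rot[6] = natiBZS$cincin
  rot[7] = atiBZS$cincinn
  rot[8] = tiBZS$cincinna
  rot[9] = iBZS$cincinnat
  rot[10] = BZS$cincinnati
  rot[11] = ZS$cincinnatiB
  rot[12] = S$cincinnatiBZ
  rot[13] = $cincinnatiBZS
Sorted (with $ < everything):
  sorted[0] = $cincinnatiBZS
  sorted[1] = BZS$cincinnati
  sorted[2] = S$cincinnatiBZ
  sorted[3] = ZS$cincinnatiB
  sorted[4] = atiBZS$cincinn
  sorted[5] = cincinnatiBZS$
  sorted[6] = cinnatiBZS$cin
  sorted[7] = iBZS$cincinnat
  sorted[8] = incinnatiBZS$c
  sorted[9] = innatiBZS$cinc
  sorted[10] = natiBZS$cincin
  sorted[11] = ncinnatiBZS$ci
  sorted[12] = nnatiBZS$cinci
  sorted[13] = tiBZS$cincinna
sorted[13] = tiBZS$cincinna

Answer: tiBZS$cincinna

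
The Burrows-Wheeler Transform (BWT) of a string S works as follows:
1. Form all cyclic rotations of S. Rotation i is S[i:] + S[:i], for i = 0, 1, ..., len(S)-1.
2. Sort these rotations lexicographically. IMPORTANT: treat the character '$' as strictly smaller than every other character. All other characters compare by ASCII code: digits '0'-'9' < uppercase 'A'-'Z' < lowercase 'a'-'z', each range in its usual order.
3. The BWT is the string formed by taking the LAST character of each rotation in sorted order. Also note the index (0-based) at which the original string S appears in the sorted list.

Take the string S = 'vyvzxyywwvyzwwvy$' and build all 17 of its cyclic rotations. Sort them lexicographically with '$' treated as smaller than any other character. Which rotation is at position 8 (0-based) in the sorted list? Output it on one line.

All 17 rotations (rotation i = S[i:]+S[:i]):
  rot[0] = vyvzxyywwvyzwwvy$
  rot[1] = yvzxyywwvyzwwvy$v
  rot[2] = vzxyywwvyzwwvy$vy
  rot[3] = zxyywwvyzwwvy$vyv
  rot[4] = xyywwvyzwwvy$vyvz
  rot[5] = yywwvyzwwvy$vyvzx
  rot[6] = ywwvyzwwvy$vyvzxy
  rot[7] = wwvyzwwvy$vyvzxyy
  rot[8] = wvyzwwvy$vyvzxyyw
  rot[9] = vyzwwvy$vyvzxyyww
  rot[10] = yzwwvy$vyvzxyywwv
  rot[11] = zwwvy$vyvzxyywwvy
  rot[12] = wwvy$vyvzxyywwvyz
  rot[13] = wvy$vyvzxyywwvyzw
  rot[14] = vy$vyvzxyywwvyzww
  rot[15] = y$vyvzxyywwvyzwwv
  rot[16] = $vyvzxyywwvyzwwvy
Sorted (with $ < everything):
  sorted[0] = $vyvzxyywwvyzwwvy
  sorted[1] = vy$vyvzxyywwvyzww
  sorted[2] = vyvzxyywwvyzwwvy$
  sorted[3] = vyzwwvy$vyvzxyyww
  sorted[4] = vzxyywwvyzwwvy$vy
  sorted[5] = wvy$vyvzxyywwvyzw
  sorted[6] = wvyzwwvy$vyvzxyyw
  sorted[7] = wwvy$vyvzxyywwvyz
  sorted[8] = wwvyzwwvy$vyvzxyy
  sorted[9] = xyywwvyzwwvy$vyvz
  sorted[10] = y$vyvzxyywwvyzwwv
  sorted[11] = yvzxyywwvyzwwvy$v
  sorted[12] = ywwvyzwwvy$vyvzxy
  sorted[13] = yywwvyzwwvy$vyvzx
  sorted[14] = yzwwvy$vyvzxyywwv
  sorted[15] = zwwvy$vyvzxyywwvy
  sorted[16] = zxyywwvyzwwvy$vyv
sorted[8] = wwvyzwwvy$vyvzxyy

Answer: wwvyzwwvy$vyvzxyy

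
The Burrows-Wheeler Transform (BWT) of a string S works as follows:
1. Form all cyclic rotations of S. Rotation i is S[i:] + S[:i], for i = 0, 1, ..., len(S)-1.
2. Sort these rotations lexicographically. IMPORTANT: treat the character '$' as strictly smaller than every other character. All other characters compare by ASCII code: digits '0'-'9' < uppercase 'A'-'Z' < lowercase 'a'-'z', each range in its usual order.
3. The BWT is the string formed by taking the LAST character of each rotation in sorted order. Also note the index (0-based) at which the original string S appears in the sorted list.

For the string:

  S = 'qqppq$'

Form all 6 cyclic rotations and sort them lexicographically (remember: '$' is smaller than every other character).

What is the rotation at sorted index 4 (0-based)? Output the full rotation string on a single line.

Answer: qppq$q

Derivation:
All 6 rotations (rotation i = S[i:]+S[:i]):
  rot[0] = qqppq$
  rot[1] = qppq$q
  rot[2] = ppq$qq
  rot[3] = pq$qqp
  rot[4] = q$qqpp
  rot[5] = $qqppq
Sorted (with $ < everything):
  sorted[0] = $qqppq
  sorted[1] = ppq$qq
  sorted[2] = pq$qqp
  sorted[3] = q$qqpp
  sorted[4] = qppq$q
  sorted[5] = qqppq$
sorted[4] = qppq$q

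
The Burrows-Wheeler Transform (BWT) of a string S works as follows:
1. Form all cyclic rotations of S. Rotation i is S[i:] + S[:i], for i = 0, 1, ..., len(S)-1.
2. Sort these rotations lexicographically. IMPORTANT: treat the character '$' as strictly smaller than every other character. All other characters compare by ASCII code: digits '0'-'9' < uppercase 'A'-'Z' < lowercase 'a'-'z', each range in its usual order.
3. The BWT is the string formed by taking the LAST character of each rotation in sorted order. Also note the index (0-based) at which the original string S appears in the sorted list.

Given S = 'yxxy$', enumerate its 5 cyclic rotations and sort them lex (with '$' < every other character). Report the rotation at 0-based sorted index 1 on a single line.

Answer: xxy$y

Derivation:
All 5 rotations (rotation i = S[i:]+S[:i]):
  rot[0] = yxxy$
  rot[1] = xxy$y
  rot[2] = xy$yx
  rot[3] = y$yxx
  rot[4] = $yxxy
Sorted (with $ < everything):
  sorted[0] = $yxxy
  sorted[1] = xxy$y
  sorted[2] = xy$yx
  sorted[3] = y$yxx
  sorted[4] = yxxy$
sorted[1] = xxy$y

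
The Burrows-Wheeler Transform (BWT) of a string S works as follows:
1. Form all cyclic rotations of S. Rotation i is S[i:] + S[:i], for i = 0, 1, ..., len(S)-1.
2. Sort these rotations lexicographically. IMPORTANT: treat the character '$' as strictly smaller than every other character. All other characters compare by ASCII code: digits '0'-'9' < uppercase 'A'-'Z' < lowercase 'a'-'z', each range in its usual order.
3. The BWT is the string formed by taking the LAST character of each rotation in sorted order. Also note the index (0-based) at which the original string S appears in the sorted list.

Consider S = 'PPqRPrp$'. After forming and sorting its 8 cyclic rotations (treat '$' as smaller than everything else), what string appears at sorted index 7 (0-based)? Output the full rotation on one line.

Answer: rp$PPqRP

Derivation:
All 8 rotations (rotation i = S[i:]+S[:i]):
  rot[0] = PPqRPrp$
  rot[1] = PqRPrp$P
  rot[2] = qRPrp$PP
  rot[3] = RPrp$PPq
  rot[4] = Prp$PPqR
  rot[5] = rp$PPqRP
  rot[6] = p$PPqRPr
  rot[7] = $PPqRPrp
Sorted (with $ < everything):
  sorted[0] = $PPqRPrp
  sorted[1] = PPqRPrp$
  sorted[2] = PqRPrp$P
  sorted[3] = Prp$PPqR
  sorted[4] = RPrp$PPq
  sorted[5] = p$PPqRPr
  sorted[6] = qRPrp$PP
  sorted[7] = rp$PPqRP
sorted[7] = rp$PPqRP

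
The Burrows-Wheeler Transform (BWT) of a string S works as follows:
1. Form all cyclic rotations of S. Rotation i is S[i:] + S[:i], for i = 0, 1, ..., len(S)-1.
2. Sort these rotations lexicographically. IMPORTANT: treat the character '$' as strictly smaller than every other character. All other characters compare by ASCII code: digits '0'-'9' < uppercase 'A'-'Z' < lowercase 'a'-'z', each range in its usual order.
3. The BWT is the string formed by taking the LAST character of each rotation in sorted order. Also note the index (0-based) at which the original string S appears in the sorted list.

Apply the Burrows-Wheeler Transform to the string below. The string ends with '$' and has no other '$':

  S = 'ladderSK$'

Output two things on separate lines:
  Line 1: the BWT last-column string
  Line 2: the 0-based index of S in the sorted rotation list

All 9 rotations (rotation i = S[i:]+S[:i]):
  rot[0] = ladderSK$
  rot[1] = adderSK$l
  rot[2] = dderSK$la
  rot[3] = derSK$lad
  rot[4] = erSK$ladd
  rot[5] = rSK$ladde
  rot[6] = SK$ladder
  rot[7] = K$ladderS
  rot[8] = $ladderSK
Sorted (with $ < everything):
  sorted[0] = $ladderSK  (last char: 'K')
  sorted[1] = K$ladderS  (last char: 'S')
  sorted[2] = SK$ladder  (last char: 'r')
  sorted[3] = adderSK$l  (last char: 'l')
  sorted[4] = dderSK$la  (last char: 'a')
  sorted[5] = derSK$lad  (last char: 'd')
  sorted[6] = erSK$ladd  (last char: 'd')
  sorted[7] = ladderSK$  (last char: '$')
  sorted[8] = rSK$ladde  (last char: 'e')
Last column: KSrladd$e
Original string S is at sorted index 7

Answer: KSrladd$e
7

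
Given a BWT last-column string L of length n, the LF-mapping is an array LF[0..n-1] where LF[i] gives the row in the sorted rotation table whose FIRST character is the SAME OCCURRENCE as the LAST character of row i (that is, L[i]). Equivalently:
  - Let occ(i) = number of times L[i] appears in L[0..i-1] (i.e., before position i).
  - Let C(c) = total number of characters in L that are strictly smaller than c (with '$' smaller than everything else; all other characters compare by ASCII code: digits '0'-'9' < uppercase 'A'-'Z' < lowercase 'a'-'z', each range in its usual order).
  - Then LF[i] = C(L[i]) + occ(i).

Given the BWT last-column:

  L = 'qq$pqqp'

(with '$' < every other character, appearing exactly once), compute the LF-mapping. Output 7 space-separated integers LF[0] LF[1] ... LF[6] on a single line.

Answer: 3 4 0 1 5 6 2

Derivation:
Char counts: '$':1, 'p':2, 'q':4
C (first-col start): C('$')=0, C('p')=1, C('q')=3
L[0]='q': occ=0, LF[0]=C('q')+0=3+0=3
L[1]='q': occ=1, LF[1]=C('q')+1=3+1=4
L[2]='$': occ=0, LF[2]=C('$')+0=0+0=0
L[3]='p': occ=0, LF[3]=C('p')+0=1+0=1
L[4]='q': occ=2, LF[4]=C('q')+2=3+2=5
L[5]='q': occ=3, LF[5]=C('q')+3=3+3=6
L[6]='p': occ=1, LF[6]=C('p')+1=1+1=2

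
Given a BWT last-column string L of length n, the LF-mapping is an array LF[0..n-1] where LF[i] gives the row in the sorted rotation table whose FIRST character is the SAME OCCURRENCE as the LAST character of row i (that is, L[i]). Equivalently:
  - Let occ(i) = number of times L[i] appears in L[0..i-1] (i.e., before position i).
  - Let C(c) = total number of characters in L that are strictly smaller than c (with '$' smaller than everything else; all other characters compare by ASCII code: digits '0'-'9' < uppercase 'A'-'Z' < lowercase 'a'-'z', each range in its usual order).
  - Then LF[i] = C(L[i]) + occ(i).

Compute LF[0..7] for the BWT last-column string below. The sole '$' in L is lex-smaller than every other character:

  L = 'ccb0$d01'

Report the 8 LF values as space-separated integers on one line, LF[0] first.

Answer: 5 6 4 1 0 7 2 3

Derivation:
Char counts: '$':1, '0':2, '1':1, 'b':1, 'c':2, 'd':1
C (first-col start): C('$')=0, C('0')=1, C('1')=3, C('b')=4, C('c')=5, C('d')=7
L[0]='c': occ=0, LF[0]=C('c')+0=5+0=5
L[1]='c': occ=1, LF[1]=C('c')+1=5+1=6
L[2]='b': occ=0, LF[2]=C('b')+0=4+0=4
L[3]='0': occ=0, LF[3]=C('0')+0=1+0=1
L[4]='$': occ=0, LF[4]=C('$')+0=0+0=0
L[5]='d': occ=0, LF[5]=C('d')+0=7+0=7
L[6]='0': occ=1, LF[6]=C('0')+1=1+1=2
L[7]='1': occ=0, LF[7]=C('1')+0=3+0=3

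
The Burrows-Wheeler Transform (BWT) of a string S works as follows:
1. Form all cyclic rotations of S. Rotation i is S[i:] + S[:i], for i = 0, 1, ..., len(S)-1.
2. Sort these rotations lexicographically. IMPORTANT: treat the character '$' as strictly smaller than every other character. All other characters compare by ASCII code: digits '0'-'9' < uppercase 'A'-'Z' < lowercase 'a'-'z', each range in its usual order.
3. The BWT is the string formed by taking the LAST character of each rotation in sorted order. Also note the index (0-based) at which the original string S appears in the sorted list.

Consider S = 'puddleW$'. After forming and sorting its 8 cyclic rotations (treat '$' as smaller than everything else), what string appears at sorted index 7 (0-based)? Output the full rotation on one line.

Answer: uddleW$p

Derivation:
All 8 rotations (rotation i = S[i:]+S[:i]):
  rot[0] = puddleW$
  rot[1] = uddleW$p
  rot[2] = ddleW$pu
  rot[3] = dleW$pud
  rot[4] = leW$pudd
  rot[5] = eW$puddl
  rot[6] = W$puddle
  rot[7] = $puddleW
Sorted (with $ < everything):
  sorted[0] = $puddleW
  sorted[1] = W$puddle
  sorted[2] = ddleW$pu
  sorted[3] = dleW$pud
  sorted[4] = eW$puddl
  sorted[5] = leW$pudd
  sorted[6] = puddleW$
  sorted[7] = uddleW$p
sorted[7] = uddleW$p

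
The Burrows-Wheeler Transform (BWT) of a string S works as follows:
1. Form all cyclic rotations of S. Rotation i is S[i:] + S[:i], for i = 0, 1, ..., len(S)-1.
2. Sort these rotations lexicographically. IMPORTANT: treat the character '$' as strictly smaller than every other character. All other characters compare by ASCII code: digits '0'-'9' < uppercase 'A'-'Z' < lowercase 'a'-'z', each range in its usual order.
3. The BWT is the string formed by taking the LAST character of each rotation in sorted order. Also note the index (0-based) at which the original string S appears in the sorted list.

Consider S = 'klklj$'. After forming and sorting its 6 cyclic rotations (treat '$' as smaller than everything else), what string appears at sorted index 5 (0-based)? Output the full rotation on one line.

All 6 rotations (rotation i = S[i:]+S[:i]):
  rot[0] = klklj$
  rot[1] = lklj$k
  rot[2] = klj$kl
  rot[3] = lj$klk
  rot[4] = j$klkl
  rot[5] = $klklj
Sorted (with $ < everything):
  sorted[0] = $klklj
  sorted[1] = j$klkl
  sorted[2] = klj$kl
  sorted[3] = klklj$
  sorted[4] = lj$klk
  sorted[5] = lklj$k
sorted[5] = lklj$k

Answer: lklj$k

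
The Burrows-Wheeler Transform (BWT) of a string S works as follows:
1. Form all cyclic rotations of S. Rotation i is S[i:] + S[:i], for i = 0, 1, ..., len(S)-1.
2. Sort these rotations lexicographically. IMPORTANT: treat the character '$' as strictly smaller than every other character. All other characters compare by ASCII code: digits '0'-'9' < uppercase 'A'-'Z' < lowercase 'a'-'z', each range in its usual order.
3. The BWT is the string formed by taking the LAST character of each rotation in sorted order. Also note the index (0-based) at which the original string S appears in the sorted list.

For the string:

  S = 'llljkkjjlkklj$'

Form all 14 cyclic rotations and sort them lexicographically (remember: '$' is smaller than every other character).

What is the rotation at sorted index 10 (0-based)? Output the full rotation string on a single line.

Answer: ljkkjjlkklj$ll

Derivation:
All 14 rotations (rotation i = S[i:]+S[:i]):
  rot[0] = llljkkjjlkklj$
  rot[1] = lljkkjjlkklj$l
  rot[2] = ljkkjjlkklj$ll
  rot[3] = jkkjjlkklj$lll
  rot[4] = kkjjlkklj$lllj
  rot[5] = kjjlkklj$llljk
  rot[6] = jjlkklj$llljkk
  rot[7] = jlkklj$llljkkj
  rot[8] = lkklj$llljkkjj
  rot[9] = kklj$llljkkjjl
  rot[10] = klj$llljkkjjlk
  rot[11] = lj$llljkkjjlkk
  rot[12] = j$llljkkjjlkkl
  rot[13] = $llljkkjjlkklj
Sorted (with $ < everything):
  sorted[0] = $llljkkjjlkklj
  sorted[1] = j$llljkkjjlkkl
  sorted[2] = jjlkklj$llljkk
  sorted[3] = jkkjjlkklj$lll
  sorted[4] = jlkklj$llljkkj
  sorted[5] = kjjlkklj$llljk
  sorted[6] = kkjjlkklj$lllj
  sorted[7] = kklj$llljkkjjl
  sorted[8] = klj$llljkkjjlk
  sorted[9] = lj$llljkkjjlkk
  sorted[10] = ljkkjjlkklj$ll
  sorted[11] = lkklj$llljkkjj
  sorted[12] = lljkkjjlkklj$l
  sorted[13] = llljkkjjlkklj$
sorted[10] = ljkkjjlkklj$ll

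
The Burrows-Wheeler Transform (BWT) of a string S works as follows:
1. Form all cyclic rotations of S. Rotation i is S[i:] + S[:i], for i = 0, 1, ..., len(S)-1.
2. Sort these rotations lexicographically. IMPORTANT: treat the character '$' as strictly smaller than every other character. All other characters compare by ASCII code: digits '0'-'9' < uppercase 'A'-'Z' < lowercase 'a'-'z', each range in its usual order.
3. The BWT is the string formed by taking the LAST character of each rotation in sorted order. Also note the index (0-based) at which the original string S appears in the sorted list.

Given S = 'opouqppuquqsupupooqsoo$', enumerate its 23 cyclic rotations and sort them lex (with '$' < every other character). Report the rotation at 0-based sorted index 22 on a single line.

All 23 rotations (rotation i = S[i:]+S[:i]):
  rot[0] = opouqppuquqsupupooqsoo$
  rot[1] = pouqppuquqsupupooqsoo$o
  rot[2] = ouqppuquqsupupooqsoo$op
  rot[3] = uqppuquqsupupooqsoo$opo
  rot[4] = qppuquqsupupooqsoo$opou
  rot[5] = ppuquqsupupooqsoo$opouq
  rot[6] = puquqsupupooqsoo$opouqp
  rot[7] = uquqsupupooqsoo$opouqpp
  rot[8] = quqsupupooqsoo$opouqppu
  rot[9] = uqsupupooqsoo$opouqppuq
  rot[10] = qsupupooqsoo$opouqppuqu
  rot[11] = supupooqsoo$opouqppuquq
  rot[12] = upupooqsoo$opouqppuquqs
  rot[13] = pupooqsoo$opouqppuquqsu
  rot[14] = upooqsoo$opouqppuquqsup
  rot[15] = pooqsoo$opouqppuquqsupu
  rot[16] = ooqsoo$opouqppuquqsupup
  rot[17] = oqsoo$opouqppuquqsupupo
  rot[18] = qsoo$opouqppuquqsupupoo
  rot[19] = soo$opouqppuquqsupupooq
  rot[20] = oo$opouqppuquqsupupooqs
  rot[21] = o$opouqppuquqsupupooqso
  rot[22] = $opouqppuquqsupupooqsoo
Sorted (with $ < everything):
  sorted[0] = $opouqppuquqsupupooqsoo
  sorted[1] = o$opouqppuquqsupupooqso
  sorted[2] = oo$opouqppuquqsupupooqs
  sorted[3] = ooqsoo$opouqppuquqsupup
  sorted[4] = opouqppuquqsupupooqsoo$
  sorted[5] = oqsoo$opouqppuquqsupupo
  sorted[6] = ouqppuquqsupupooqsoo$op
  sorted[7] = pooqsoo$opouqppuquqsupu
  sorted[8] = pouqppuquqsupupooqsoo$o
  sorted[9] = ppuquqsupupooqsoo$opouq
  sorted[10] = pupooqsoo$opouqppuquqsu
  sorted[11] = puquqsupupooqsoo$opouqp
  sorted[12] = qppuquqsupupooqsoo$opou
  sorted[13] = qsoo$opouqppuquqsupupoo
  sorted[14] = qsupupooqsoo$opouqppuqu
  sorted[15] = quqsupupooqsoo$opouqppu
  sorted[16] = soo$opouqppuquqsupupooq
  sorted[17] = supupooqsoo$opouqppuquq
  sorted[18] = upooqsoo$opouqppuquqsup
  sorted[19] = upupooqsoo$opouqppuquqs
  sorted[20] = uqppuquqsupupooqsoo$opo
  sorted[21] = uqsupupooqsoo$opouqppuq
  sorted[22] = uquqsupupooqsoo$opouqpp
sorted[22] = uquqsupupooqsoo$opouqpp

Answer: uquqsupupooqsoo$opouqpp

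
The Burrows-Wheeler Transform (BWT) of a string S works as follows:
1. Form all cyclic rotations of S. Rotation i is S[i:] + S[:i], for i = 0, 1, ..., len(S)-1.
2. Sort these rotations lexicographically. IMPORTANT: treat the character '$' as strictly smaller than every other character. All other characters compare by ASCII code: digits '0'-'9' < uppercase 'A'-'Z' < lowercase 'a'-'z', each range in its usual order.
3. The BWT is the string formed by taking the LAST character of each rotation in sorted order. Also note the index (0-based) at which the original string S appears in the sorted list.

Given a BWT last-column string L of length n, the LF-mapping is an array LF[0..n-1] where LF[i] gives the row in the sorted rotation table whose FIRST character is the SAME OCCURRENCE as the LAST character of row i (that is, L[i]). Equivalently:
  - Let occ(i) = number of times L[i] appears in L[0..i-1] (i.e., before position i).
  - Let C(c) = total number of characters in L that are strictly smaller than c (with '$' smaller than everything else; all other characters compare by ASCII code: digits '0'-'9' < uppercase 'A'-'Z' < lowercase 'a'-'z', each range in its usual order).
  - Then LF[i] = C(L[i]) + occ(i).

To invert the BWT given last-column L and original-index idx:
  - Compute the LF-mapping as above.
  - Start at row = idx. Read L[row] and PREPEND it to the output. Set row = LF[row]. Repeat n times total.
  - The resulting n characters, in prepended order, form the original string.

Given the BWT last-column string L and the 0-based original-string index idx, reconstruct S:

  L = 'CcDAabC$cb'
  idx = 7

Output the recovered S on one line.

LF mapping: 2 8 4 1 5 6 3 0 9 7
Walk LF starting at row 7, prepending L[row]:
  step 1: row=7, L[7]='$', prepend. Next row=LF[7]=0
  step 2: row=0, L[0]='C', prepend. Next row=LF[0]=2
  step 3: row=2, L[2]='D', prepend. Next row=LF[2]=4
  step 4: row=4, L[4]='a', prepend. Next row=LF[4]=5
  step 5: row=5, L[5]='b', prepend. Next row=LF[5]=6
  step 6: row=6, L[6]='C', prepend. Next row=LF[6]=3
  step 7: row=3, L[3]='A', prepend. Next row=LF[3]=1
  step 8: row=1, L[1]='c', prepend. Next row=LF[1]=8
  step 9: row=8, L[8]='c', prepend. Next row=LF[8]=9
  step 10: row=9, L[9]='b', prepend. Next row=LF[9]=7
Reversed output: bccACbaDC$

Answer: bccACbaDC$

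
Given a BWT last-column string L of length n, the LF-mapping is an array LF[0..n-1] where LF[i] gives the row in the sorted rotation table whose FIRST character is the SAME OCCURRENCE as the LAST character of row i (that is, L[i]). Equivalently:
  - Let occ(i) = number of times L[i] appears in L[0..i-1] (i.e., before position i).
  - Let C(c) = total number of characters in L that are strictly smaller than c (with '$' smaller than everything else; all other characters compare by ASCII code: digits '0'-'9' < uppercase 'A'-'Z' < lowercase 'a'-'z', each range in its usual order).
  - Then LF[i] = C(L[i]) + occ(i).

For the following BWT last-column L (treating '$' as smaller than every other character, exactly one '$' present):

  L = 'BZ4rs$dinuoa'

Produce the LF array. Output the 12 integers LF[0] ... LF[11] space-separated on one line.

Answer: 2 3 1 9 10 0 5 6 7 11 8 4

Derivation:
Char counts: '$':1, '4':1, 'B':1, 'Z':1, 'a':1, 'd':1, 'i':1, 'n':1, 'o':1, 'r':1, 's':1, 'u':1
C (first-col start): C('$')=0, C('4')=1, C('B')=2, C('Z')=3, C('a')=4, C('d')=5, C('i')=6, C('n')=7, C('o')=8, C('r')=9, C('s')=10, C('u')=11
L[0]='B': occ=0, LF[0]=C('B')+0=2+0=2
L[1]='Z': occ=0, LF[1]=C('Z')+0=3+0=3
L[2]='4': occ=0, LF[2]=C('4')+0=1+0=1
L[3]='r': occ=0, LF[3]=C('r')+0=9+0=9
L[4]='s': occ=0, LF[4]=C('s')+0=10+0=10
L[5]='$': occ=0, LF[5]=C('$')+0=0+0=0
L[6]='d': occ=0, LF[6]=C('d')+0=5+0=5
L[7]='i': occ=0, LF[7]=C('i')+0=6+0=6
L[8]='n': occ=0, LF[8]=C('n')+0=7+0=7
L[9]='u': occ=0, LF[9]=C('u')+0=11+0=11
L[10]='o': occ=0, LF[10]=C('o')+0=8+0=8
L[11]='a': occ=0, LF[11]=C('a')+0=4+0=4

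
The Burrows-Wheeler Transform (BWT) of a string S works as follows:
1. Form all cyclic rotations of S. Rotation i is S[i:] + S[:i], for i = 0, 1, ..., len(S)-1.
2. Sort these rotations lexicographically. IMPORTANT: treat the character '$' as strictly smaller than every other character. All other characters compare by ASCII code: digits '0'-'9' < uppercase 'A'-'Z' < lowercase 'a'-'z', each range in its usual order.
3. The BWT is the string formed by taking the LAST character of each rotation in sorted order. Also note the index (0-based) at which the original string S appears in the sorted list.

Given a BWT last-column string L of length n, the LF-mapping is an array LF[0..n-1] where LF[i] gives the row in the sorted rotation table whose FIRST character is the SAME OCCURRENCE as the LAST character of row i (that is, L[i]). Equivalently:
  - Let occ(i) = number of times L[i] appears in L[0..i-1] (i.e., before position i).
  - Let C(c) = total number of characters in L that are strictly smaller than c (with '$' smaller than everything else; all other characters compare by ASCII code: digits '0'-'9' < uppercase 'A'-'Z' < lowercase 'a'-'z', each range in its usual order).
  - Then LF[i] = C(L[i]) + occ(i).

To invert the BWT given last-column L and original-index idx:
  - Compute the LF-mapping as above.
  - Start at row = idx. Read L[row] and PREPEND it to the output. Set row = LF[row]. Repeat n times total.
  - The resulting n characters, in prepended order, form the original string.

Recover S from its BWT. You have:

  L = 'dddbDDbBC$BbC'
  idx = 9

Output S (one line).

LF mapping: 10 11 12 7 5 6 8 1 3 0 2 9 4
Walk LF starting at row 9, prepending L[row]:
  step 1: row=9, L[9]='$', prepend. Next row=LF[9]=0
  step 2: row=0, L[0]='d', prepend. Next row=LF[0]=10
  step 3: row=10, L[10]='B', prepend. Next row=LF[10]=2
  step 4: row=2, L[2]='d', prepend. Next row=LF[2]=12
  step 5: row=12, L[12]='C', prepend. Next row=LF[12]=4
  step 6: row=4, L[4]='D', prepend. Next row=LF[4]=5
  step 7: row=5, L[5]='D', prepend. Next row=LF[5]=6
  step 8: row=6, L[6]='b', prepend. Next row=LF[6]=8
  step 9: row=8, L[8]='C', prepend. Next row=LF[8]=3
  step 10: row=3, L[3]='b', prepend. Next row=LF[3]=7
  step 11: row=7, L[7]='B', prepend. Next row=LF[7]=1
  step 12: row=1, L[1]='d', prepend. Next row=LF[1]=11
  step 13: row=11, L[11]='b', prepend. Next row=LF[11]=9
Reversed output: bdBbCbDDCdBd$

Answer: bdBbCbDDCdBd$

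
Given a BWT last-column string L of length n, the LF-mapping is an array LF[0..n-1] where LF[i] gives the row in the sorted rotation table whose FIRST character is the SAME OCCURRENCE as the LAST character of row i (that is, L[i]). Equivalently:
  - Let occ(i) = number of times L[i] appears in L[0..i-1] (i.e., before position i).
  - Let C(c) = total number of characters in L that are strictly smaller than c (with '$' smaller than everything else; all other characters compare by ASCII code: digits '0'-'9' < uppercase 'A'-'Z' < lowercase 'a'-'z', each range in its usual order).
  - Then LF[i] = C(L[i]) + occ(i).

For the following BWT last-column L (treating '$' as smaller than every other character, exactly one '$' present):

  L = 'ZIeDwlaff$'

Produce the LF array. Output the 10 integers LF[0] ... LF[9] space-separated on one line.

Char counts: '$':1, 'D':1, 'I':1, 'Z':1, 'a':1, 'e':1, 'f':2, 'l':1, 'w':1
C (first-col start): C('$')=0, C('D')=1, C('I')=2, C('Z')=3, C('a')=4, C('e')=5, C('f')=6, C('l')=8, C('w')=9
L[0]='Z': occ=0, LF[0]=C('Z')+0=3+0=3
L[1]='I': occ=0, LF[1]=C('I')+0=2+0=2
L[2]='e': occ=0, LF[2]=C('e')+0=5+0=5
L[3]='D': occ=0, LF[3]=C('D')+0=1+0=1
L[4]='w': occ=0, LF[4]=C('w')+0=9+0=9
L[5]='l': occ=0, LF[5]=C('l')+0=8+0=8
L[6]='a': occ=0, LF[6]=C('a')+0=4+0=4
L[7]='f': occ=0, LF[7]=C('f')+0=6+0=6
L[8]='f': occ=1, LF[8]=C('f')+1=6+1=7
L[9]='$': occ=0, LF[9]=C('$')+0=0+0=0

Answer: 3 2 5 1 9 8 4 6 7 0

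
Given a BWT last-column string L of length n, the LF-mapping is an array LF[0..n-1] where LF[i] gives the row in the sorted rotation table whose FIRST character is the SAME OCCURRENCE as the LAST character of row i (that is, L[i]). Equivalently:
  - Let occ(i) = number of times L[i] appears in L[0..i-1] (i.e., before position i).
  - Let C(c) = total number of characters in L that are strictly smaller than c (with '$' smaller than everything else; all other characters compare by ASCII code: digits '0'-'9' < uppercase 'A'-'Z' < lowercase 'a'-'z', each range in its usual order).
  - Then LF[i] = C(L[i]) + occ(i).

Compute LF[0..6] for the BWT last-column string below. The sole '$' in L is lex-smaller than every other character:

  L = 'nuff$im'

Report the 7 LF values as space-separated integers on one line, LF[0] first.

Answer: 5 6 1 2 0 3 4

Derivation:
Char counts: '$':1, 'f':2, 'i':1, 'm':1, 'n':1, 'u':1
C (first-col start): C('$')=0, C('f')=1, C('i')=3, C('m')=4, C('n')=5, C('u')=6
L[0]='n': occ=0, LF[0]=C('n')+0=5+0=5
L[1]='u': occ=0, LF[1]=C('u')+0=6+0=6
L[2]='f': occ=0, LF[2]=C('f')+0=1+0=1
L[3]='f': occ=1, LF[3]=C('f')+1=1+1=2
L[4]='$': occ=0, LF[4]=C('$')+0=0+0=0
L[5]='i': occ=0, LF[5]=C('i')+0=3+0=3
L[6]='m': occ=0, LF[6]=C('m')+0=4+0=4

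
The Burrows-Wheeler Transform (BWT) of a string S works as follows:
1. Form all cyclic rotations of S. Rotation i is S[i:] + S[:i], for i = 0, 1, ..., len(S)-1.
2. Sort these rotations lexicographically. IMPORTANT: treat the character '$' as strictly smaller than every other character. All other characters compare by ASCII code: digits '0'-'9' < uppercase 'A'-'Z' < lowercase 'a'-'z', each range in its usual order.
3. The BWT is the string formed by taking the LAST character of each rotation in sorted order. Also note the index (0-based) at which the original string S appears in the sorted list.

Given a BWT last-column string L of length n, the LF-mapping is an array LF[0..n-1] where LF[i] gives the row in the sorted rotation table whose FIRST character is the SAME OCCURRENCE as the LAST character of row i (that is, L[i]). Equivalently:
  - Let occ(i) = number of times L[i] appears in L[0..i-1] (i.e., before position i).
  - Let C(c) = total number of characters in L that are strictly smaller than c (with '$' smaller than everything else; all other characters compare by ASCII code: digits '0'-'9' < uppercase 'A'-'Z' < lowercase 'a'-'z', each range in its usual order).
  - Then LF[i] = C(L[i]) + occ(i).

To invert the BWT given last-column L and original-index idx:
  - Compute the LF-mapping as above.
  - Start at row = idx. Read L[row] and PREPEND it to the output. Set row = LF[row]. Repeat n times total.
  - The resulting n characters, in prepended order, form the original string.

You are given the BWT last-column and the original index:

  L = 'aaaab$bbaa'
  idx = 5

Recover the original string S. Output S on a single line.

Answer: ababbaaaa$

Derivation:
LF mapping: 1 2 3 4 7 0 8 9 5 6
Walk LF starting at row 5, prepending L[row]:
  step 1: row=5, L[5]='$', prepend. Next row=LF[5]=0
  step 2: row=0, L[0]='a', prepend. Next row=LF[0]=1
  step 3: row=1, L[1]='a', prepend. Next row=LF[1]=2
  step 4: row=2, L[2]='a', prepend. Next row=LF[2]=3
  step 5: row=3, L[3]='a', prepend. Next row=LF[3]=4
  step 6: row=4, L[4]='b', prepend. Next row=LF[4]=7
  step 7: row=7, L[7]='b', prepend. Next row=LF[7]=9
  step 8: row=9, L[9]='a', prepend. Next row=LF[9]=6
  step 9: row=6, L[6]='b', prepend. Next row=LF[6]=8
  step 10: row=8, L[8]='a', prepend. Next row=LF[8]=5
Reversed output: ababbaaaa$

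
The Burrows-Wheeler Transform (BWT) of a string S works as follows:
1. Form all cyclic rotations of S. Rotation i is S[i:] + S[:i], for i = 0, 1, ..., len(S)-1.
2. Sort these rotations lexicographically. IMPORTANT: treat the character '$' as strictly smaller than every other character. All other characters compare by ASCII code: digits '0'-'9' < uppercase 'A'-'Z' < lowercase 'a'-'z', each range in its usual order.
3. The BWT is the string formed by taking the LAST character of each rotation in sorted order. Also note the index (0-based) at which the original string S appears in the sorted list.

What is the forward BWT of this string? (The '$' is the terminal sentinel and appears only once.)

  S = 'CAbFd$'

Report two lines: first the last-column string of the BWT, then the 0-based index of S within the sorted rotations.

All 6 rotations (rotation i = S[i:]+S[:i]):
  rot[0] = CAbFd$
  rot[1] = AbFd$C
  rot[2] = bFd$CA
  rot[3] = Fd$CAb
  rot[4] = d$CAbF
  rot[5] = $CAbFd
Sorted (with $ < everything):
  sorted[0] = $CAbFd  (last char: 'd')
  sorted[1] = AbFd$C  (last char: 'C')
  sorted[2] = CAbFd$  (last char: '$')
  sorted[3] = Fd$CAb  (last char: 'b')
  sorted[4] = bFd$CA  (last char: 'A')
  sorted[5] = d$CAbF  (last char: 'F')
Last column: dC$bAF
Original string S is at sorted index 2

Answer: dC$bAF
2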